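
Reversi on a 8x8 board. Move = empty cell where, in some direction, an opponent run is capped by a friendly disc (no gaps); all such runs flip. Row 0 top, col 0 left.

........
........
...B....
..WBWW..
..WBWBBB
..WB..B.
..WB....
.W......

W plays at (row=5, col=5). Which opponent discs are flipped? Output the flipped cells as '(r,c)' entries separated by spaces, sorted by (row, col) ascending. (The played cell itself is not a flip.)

Dir NW: first cell 'W' (not opp) -> no flip
Dir N: opp run (4,5) capped by W -> flip
Dir NE: opp run (4,6), next='.' -> no flip
Dir W: first cell '.' (not opp) -> no flip
Dir E: opp run (5,6), next='.' -> no flip
Dir SW: first cell '.' (not opp) -> no flip
Dir S: first cell '.' (not opp) -> no flip
Dir SE: first cell '.' (not opp) -> no flip

Answer: (4,5)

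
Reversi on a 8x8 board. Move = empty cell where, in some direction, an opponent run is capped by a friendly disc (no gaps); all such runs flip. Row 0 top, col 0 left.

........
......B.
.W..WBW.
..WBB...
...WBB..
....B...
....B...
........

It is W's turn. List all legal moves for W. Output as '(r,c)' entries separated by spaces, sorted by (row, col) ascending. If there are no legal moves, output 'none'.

Answer: (0,6) (0,7) (2,3) (3,5) (4,2) (4,6) (6,5) (7,4)

Derivation:
(0,5): no bracket -> illegal
(0,6): flips 1 -> legal
(0,7): flips 3 -> legal
(1,4): no bracket -> illegal
(1,5): no bracket -> illegal
(1,7): no bracket -> illegal
(2,2): no bracket -> illegal
(2,3): flips 1 -> legal
(2,7): no bracket -> illegal
(3,5): flips 2 -> legal
(3,6): no bracket -> illegal
(4,2): flips 1 -> legal
(4,6): flips 2 -> legal
(5,3): no bracket -> illegal
(5,5): no bracket -> illegal
(5,6): no bracket -> illegal
(6,3): no bracket -> illegal
(6,5): flips 1 -> legal
(7,3): no bracket -> illegal
(7,4): flips 4 -> legal
(7,5): no bracket -> illegal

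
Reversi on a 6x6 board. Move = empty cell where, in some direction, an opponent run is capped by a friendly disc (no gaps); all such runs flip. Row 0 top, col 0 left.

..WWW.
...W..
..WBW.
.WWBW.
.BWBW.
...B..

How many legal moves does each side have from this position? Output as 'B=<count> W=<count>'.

-- B to move --
(0,1): no bracket -> illegal
(0,5): no bracket -> illegal
(1,1): flips 1 -> legal
(1,2): no bracket -> illegal
(1,4): no bracket -> illegal
(1,5): flips 1 -> legal
(2,0): flips 2 -> legal
(2,1): flips 3 -> legal
(2,5): flips 2 -> legal
(3,0): flips 2 -> legal
(3,5): flips 2 -> legal
(4,0): no bracket -> illegal
(4,5): flips 2 -> legal
(5,1): flips 1 -> legal
(5,2): no bracket -> illegal
(5,4): no bracket -> illegal
(5,5): flips 1 -> legal
B mobility = 10
-- W to move --
(1,2): flips 1 -> legal
(1,4): flips 1 -> legal
(3,0): no bracket -> illegal
(4,0): flips 1 -> legal
(5,0): flips 1 -> legal
(5,1): flips 1 -> legal
(5,2): flips 1 -> legal
(5,4): flips 1 -> legal
W mobility = 7

Answer: B=10 W=7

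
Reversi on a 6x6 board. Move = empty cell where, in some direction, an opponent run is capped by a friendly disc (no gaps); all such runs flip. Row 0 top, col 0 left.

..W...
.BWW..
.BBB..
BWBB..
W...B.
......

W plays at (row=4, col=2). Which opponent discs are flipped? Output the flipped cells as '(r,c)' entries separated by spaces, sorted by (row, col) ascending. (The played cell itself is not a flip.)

Answer: (2,2) (3,2)

Derivation:
Dir NW: first cell 'W' (not opp) -> no flip
Dir N: opp run (3,2) (2,2) capped by W -> flip
Dir NE: opp run (3,3), next='.' -> no flip
Dir W: first cell '.' (not opp) -> no flip
Dir E: first cell '.' (not opp) -> no flip
Dir SW: first cell '.' (not opp) -> no flip
Dir S: first cell '.' (not opp) -> no flip
Dir SE: first cell '.' (not opp) -> no flip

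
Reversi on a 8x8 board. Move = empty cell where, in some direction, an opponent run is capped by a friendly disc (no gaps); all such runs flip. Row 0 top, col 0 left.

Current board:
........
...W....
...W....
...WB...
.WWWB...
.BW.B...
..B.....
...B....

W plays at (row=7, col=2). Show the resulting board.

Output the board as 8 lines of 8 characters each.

Place W at (7,2); scan 8 dirs for brackets.
Dir NW: first cell '.' (not opp) -> no flip
Dir N: opp run (6,2) capped by W -> flip
Dir NE: first cell '.' (not opp) -> no flip
Dir W: first cell '.' (not opp) -> no flip
Dir E: opp run (7,3), next='.' -> no flip
Dir SW: edge -> no flip
Dir S: edge -> no flip
Dir SE: edge -> no flip
All flips: (6,2)

Answer: ........
...W....
...W....
...WB...
.WWWB...
.BW.B...
..W.....
..WB....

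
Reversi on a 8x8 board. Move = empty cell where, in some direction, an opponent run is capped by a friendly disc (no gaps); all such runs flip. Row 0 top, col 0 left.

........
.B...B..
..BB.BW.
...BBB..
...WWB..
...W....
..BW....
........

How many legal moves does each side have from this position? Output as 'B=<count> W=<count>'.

Answer: B=9 W=8

Derivation:
-- B to move --
(1,6): no bracket -> illegal
(1,7): flips 1 -> legal
(2,7): flips 1 -> legal
(3,2): no bracket -> illegal
(3,6): no bracket -> illegal
(3,7): flips 1 -> legal
(4,2): flips 2 -> legal
(5,2): flips 1 -> legal
(5,4): flips 1 -> legal
(5,5): flips 1 -> legal
(6,4): flips 1 -> legal
(7,2): no bracket -> illegal
(7,3): flips 3 -> legal
(7,4): no bracket -> illegal
B mobility = 9
-- W to move --
(0,0): flips 3 -> legal
(0,1): no bracket -> illegal
(0,2): no bracket -> illegal
(0,4): flips 1 -> legal
(0,5): no bracket -> illegal
(0,6): no bracket -> illegal
(1,0): no bracket -> illegal
(1,2): no bracket -> illegal
(1,3): flips 2 -> legal
(1,4): no bracket -> illegal
(1,6): flips 2 -> legal
(2,0): no bracket -> illegal
(2,1): no bracket -> illegal
(2,4): flips 2 -> legal
(3,1): no bracket -> illegal
(3,2): no bracket -> illegal
(3,6): no bracket -> illegal
(4,2): no bracket -> illegal
(4,6): flips 1 -> legal
(5,1): no bracket -> illegal
(5,2): no bracket -> illegal
(5,4): no bracket -> illegal
(5,5): no bracket -> illegal
(5,6): no bracket -> illegal
(6,1): flips 1 -> legal
(7,1): flips 1 -> legal
(7,2): no bracket -> illegal
(7,3): no bracket -> illegal
W mobility = 8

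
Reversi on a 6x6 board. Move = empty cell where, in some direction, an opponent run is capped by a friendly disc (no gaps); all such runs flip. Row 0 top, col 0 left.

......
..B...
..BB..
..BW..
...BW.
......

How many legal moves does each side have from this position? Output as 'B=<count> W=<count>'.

Answer: B=3 W=5

Derivation:
-- B to move --
(2,4): no bracket -> illegal
(3,4): flips 1 -> legal
(3,5): no bracket -> illegal
(4,2): no bracket -> illegal
(4,5): flips 1 -> legal
(5,3): no bracket -> illegal
(5,4): no bracket -> illegal
(5,5): flips 2 -> legal
B mobility = 3
-- W to move --
(0,1): no bracket -> illegal
(0,2): no bracket -> illegal
(0,3): no bracket -> illegal
(1,1): flips 1 -> legal
(1,3): flips 1 -> legal
(1,4): no bracket -> illegal
(2,1): no bracket -> illegal
(2,4): no bracket -> illegal
(3,1): flips 1 -> legal
(3,4): no bracket -> illegal
(4,1): no bracket -> illegal
(4,2): flips 1 -> legal
(5,2): no bracket -> illegal
(5,3): flips 1 -> legal
(5,4): no bracket -> illegal
W mobility = 5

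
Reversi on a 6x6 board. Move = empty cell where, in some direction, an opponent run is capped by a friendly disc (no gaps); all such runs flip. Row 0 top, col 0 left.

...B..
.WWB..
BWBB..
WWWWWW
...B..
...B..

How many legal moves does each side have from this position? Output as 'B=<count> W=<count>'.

-- B to move --
(0,0): flips 1 -> legal
(0,1): flips 1 -> legal
(0,2): flips 2 -> legal
(1,0): flips 4 -> legal
(2,4): no bracket -> illegal
(2,5): flips 1 -> legal
(4,0): flips 2 -> legal
(4,1): flips 1 -> legal
(4,2): flips 2 -> legal
(4,4): flips 1 -> legal
(4,5): flips 1 -> legal
B mobility = 10
-- W to move --
(0,2): no bracket -> illegal
(0,4): flips 2 -> legal
(1,0): flips 1 -> legal
(1,4): flips 2 -> legal
(2,4): flips 2 -> legal
(4,2): no bracket -> illegal
(4,4): no bracket -> illegal
(5,2): flips 1 -> legal
(5,4): flips 1 -> legal
W mobility = 6

Answer: B=10 W=6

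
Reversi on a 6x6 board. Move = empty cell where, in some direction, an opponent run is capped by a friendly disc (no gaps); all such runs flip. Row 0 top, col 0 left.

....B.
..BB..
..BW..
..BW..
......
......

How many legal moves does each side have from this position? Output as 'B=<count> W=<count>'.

-- B to move --
(1,4): flips 1 -> legal
(2,4): flips 1 -> legal
(3,4): flips 2 -> legal
(4,2): no bracket -> illegal
(4,3): flips 2 -> legal
(4,4): flips 1 -> legal
B mobility = 5
-- W to move --
(0,1): flips 1 -> legal
(0,2): no bracket -> illegal
(0,3): flips 1 -> legal
(0,5): no bracket -> illegal
(1,1): flips 1 -> legal
(1,4): no bracket -> illegal
(1,5): no bracket -> illegal
(2,1): flips 1 -> legal
(2,4): no bracket -> illegal
(3,1): flips 1 -> legal
(4,1): flips 1 -> legal
(4,2): no bracket -> illegal
(4,3): no bracket -> illegal
W mobility = 6

Answer: B=5 W=6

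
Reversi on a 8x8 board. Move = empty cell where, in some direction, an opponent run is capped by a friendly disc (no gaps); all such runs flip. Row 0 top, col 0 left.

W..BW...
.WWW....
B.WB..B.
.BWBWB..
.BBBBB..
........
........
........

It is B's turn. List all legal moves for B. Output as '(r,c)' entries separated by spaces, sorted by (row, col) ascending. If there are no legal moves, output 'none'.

(0,1): flips 1 -> legal
(0,2): flips 4 -> legal
(0,5): flips 1 -> legal
(1,0): no bracket -> illegal
(1,4): no bracket -> illegal
(1,5): no bracket -> illegal
(2,1): flips 3 -> legal
(2,4): flips 1 -> legal
(2,5): flips 1 -> legal

Answer: (0,1) (0,2) (0,5) (2,1) (2,4) (2,5)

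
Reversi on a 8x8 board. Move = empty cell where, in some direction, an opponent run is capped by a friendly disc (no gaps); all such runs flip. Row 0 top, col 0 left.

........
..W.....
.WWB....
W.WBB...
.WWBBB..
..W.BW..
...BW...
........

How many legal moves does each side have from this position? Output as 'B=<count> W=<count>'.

Answer: B=13 W=10

Derivation:
-- B to move --
(0,1): flips 1 -> legal
(0,2): no bracket -> illegal
(0,3): no bracket -> illegal
(1,0): flips 2 -> legal
(1,1): flips 1 -> legal
(1,3): no bracket -> illegal
(2,0): flips 2 -> legal
(3,1): flips 1 -> legal
(4,0): flips 2 -> legal
(4,6): no bracket -> illegal
(5,0): flips 2 -> legal
(5,1): flips 1 -> legal
(5,3): no bracket -> illegal
(5,6): flips 1 -> legal
(6,1): flips 1 -> legal
(6,2): no bracket -> illegal
(6,5): flips 2 -> legal
(6,6): flips 1 -> legal
(7,3): no bracket -> illegal
(7,4): flips 1 -> legal
(7,5): no bracket -> illegal
B mobility = 13
-- W to move --
(1,3): no bracket -> illegal
(1,4): flips 1 -> legal
(2,4): flips 5 -> legal
(2,5): flips 2 -> legal
(3,5): flips 3 -> legal
(3,6): no bracket -> illegal
(4,6): flips 3 -> legal
(5,3): flips 1 -> legal
(5,6): flips 3 -> legal
(6,2): flips 1 -> legal
(6,5): flips 2 -> legal
(7,2): no bracket -> illegal
(7,3): no bracket -> illegal
(7,4): flips 1 -> legal
W mobility = 10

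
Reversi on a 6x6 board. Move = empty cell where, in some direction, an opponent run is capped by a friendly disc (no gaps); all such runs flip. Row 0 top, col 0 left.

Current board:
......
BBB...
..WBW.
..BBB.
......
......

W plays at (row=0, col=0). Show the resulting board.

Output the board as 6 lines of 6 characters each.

Answer: W.....
BWB...
..WBW.
..BBB.
......
......

Derivation:
Place W at (0,0); scan 8 dirs for brackets.
Dir NW: edge -> no flip
Dir N: edge -> no flip
Dir NE: edge -> no flip
Dir W: edge -> no flip
Dir E: first cell '.' (not opp) -> no flip
Dir SW: edge -> no flip
Dir S: opp run (1,0), next='.' -> no flip
Dir SE: opp run (1,1) capped by W -> flip
All flips: (1,1)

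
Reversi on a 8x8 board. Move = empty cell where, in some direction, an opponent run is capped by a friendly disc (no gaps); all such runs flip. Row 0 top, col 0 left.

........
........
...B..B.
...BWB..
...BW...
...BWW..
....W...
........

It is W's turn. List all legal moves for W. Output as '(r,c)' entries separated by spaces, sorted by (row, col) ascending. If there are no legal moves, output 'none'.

Answer: (1,2) (1,7) (2,2) (3,2) (3,6) (4,2) (5,2) (6,2)

Derivation:
(1,2): flips 1 -> legal
(1,3): no bracket -> illegal
(1,4): no bracket -> illegal
(1,5): no bracket -> illegal
(1,6): no bracket -> illegal
(1,7): flips 2 -> legal
(2,2): flips 1 -> legal
(2,4): no bracket -> illegal
(2,5): no bracket -> illegal
(2,7): no bracket -> illegal
(3,2): flips 2 -> legal
(3,6): flips 1 -> legal
(3,7): no bracket -> illegal
(4,2): flips 2 -> legal
(4,5): no bracket -> illegal
(4,6): no bracket -> illegal
(5,2): flips 2 -> legal
(6,2): flips 1 -> legal
(6,3): no bracket -> illegal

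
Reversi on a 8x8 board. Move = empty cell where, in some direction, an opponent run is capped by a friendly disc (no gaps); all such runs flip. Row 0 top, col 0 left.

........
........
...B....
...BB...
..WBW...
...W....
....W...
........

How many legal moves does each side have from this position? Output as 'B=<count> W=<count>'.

-- B to move --
(3,1): no bracket -> illegal
(3,2): no bracket -> illegal
(3,5): no bracket -> illegal
(4,1): flips 1 -> legal
(4,5): flips 1 -> legal
(5,1): flips 1 -> legal
(5,2): no bracket -> illegal
(5,4): flips 1 -> legal
(5,5): flips 1 -> legal
(6,2): no bracket -> illegal
(6,3): flips 1 -> legal
(6,5): no bracket -> illegal
(7,3): no bracket -> illegal
(7,4): no bracket -> illegal
(7,5): no bracket -> illegal
B mobility = 6
-- W to move --
(1,2): no bracket -> illegal
(1,3): flips 3 -> legal
(1,4): no bracket -> illegal
(2,2): flips 1 -> legal
(2,4): flips 2 -> legal
(2,5): no bracket -> illegal
(3,2): no bracket -> illegal
(3,5): no bracket -> illegal
(4,5): no bracket -> illegal
(5,2): no bracket -> illegal
(5,4): no bracket -> illegal
W mobility = 3

Answer: B=6 W=3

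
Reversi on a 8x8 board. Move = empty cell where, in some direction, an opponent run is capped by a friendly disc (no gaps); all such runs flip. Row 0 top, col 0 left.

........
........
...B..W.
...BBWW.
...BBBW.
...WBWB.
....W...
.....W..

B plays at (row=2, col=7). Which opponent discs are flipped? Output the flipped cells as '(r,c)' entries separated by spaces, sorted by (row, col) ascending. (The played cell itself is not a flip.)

Answer: (3,6)

Derivation:
Dir NW: first cell '.' (not opp) -> no flip
Dir N: first cell '.' (not opp) -> no flip
Dir NE: edge -> no flip
Dir W: opp run (2,6), next='.' -> no flip
Dir E: edge -> no flip
Dir SW: opp run (3,6) capped by B -> flip
Dir S: first cell '.' (not opp) -> no flip
Dir SE: edge -> no flip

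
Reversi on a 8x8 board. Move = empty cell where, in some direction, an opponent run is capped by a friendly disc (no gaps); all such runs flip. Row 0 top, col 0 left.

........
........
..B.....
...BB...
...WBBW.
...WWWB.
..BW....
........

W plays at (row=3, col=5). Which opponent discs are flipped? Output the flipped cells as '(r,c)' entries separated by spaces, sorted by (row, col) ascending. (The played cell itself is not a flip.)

Answer: (4,4) (4,5)

Derivation:
Dir NW: first cell '.' (not opp) -> no flip
Dir N: first cell '.' (not opp) -> no flip
Dir NE: first cell '.' (not opp) -> no flip
Dir W: opp run (3,4) (3,3), next='.' -> no flip
Dir E: first cell '.' (not opp) -> no flip
Dir SW: opp run (4,4) capped by W -> flip
Dir S: opp run (4,5) capped by W -> flip
Dir SE: first cell 'W' (not opp) -> no flip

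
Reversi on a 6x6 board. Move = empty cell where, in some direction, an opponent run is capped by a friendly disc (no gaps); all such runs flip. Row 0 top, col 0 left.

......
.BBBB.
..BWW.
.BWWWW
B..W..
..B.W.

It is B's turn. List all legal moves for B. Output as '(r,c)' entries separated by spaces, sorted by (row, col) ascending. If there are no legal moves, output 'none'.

(1,5): no bracket -> illegal
(2,1): no bracket -> illegal
(2,5): flips 4 -> legal
(4,1): flips 2 -> legal
(4,2): flips 1 -> legal
(4,4): flips 3 -> legal
(4,5): flips 2 -> legal
(5,3): flips 3 -> legal
(5,5): no bracket -> illegal

Answer: (2,5) (4,1) (4,2) (4,4) (4,5) (5,3)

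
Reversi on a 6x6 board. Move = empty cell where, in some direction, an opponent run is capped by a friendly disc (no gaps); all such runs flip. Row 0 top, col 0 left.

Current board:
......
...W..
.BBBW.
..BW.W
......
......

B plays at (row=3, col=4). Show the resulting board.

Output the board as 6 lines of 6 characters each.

Place B at (3,4); scan 8 dirs for brackets.
Dir NW: first cell 'B' (not opp) -> no flip
Dir N: opp run (2,4), next='.' -> no flip
Dir NE: first cell '.' (not opp) -> no flip
Dir W: opp run (3,3) capped by B -> flip
Dir E: opp run (3,5), next=edge -> no flip
Dir SW: first cell '.' (not opp) -> no flip
Dir S: first cell '.' (not opp) -> no flip
Dir SE: first cell '.' (not opp) -> no flip
All flips: (3,3)

Answer: ......
...W..
.BBBW.
..BBBW
......
......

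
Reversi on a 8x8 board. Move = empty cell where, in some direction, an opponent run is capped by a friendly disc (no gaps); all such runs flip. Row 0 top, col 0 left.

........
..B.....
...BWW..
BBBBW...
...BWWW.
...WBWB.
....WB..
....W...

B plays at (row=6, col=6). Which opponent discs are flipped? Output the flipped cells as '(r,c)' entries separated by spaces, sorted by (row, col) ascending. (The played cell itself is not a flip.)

Answer: (4,4) (5,5)

Derivation:
Dir NW: opp run (5,5) (4,4) capped by B -> flip
Dir N: first cell 'B' (not opp) -> no flip
Dir NE: first cell '.' (not opp) -> no flip
Dir W: first cell 'B' (not opp) -> no flip
Dir E: first cell '.' (not opp) -> no flip
Dir SW: first cell '.' (not opp) -> no flip
Dir S: first cell '.' (not opp) -> no flip
Dir SE: first cell '.' (not opp) -> no flip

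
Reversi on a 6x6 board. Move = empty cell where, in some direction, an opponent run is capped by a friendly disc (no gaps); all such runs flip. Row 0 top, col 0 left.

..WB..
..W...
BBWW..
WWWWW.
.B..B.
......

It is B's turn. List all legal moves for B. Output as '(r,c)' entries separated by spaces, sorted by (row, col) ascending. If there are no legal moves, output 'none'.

(0,1): flips 1 -> legal
(1,1): flips 2 -> legal
(1,3): no bracket -> illegal
(1,4): flips 2 -> legal
(2,4): flips 3 -> legal
(2,5): no bracket -> illegal
(3,5): no bracket -> illegal
(4,0): flips 1 -> legal
(4,2): flips 1 -> legal
(4,3): flips 1 -> legal
(4,5): no bracket -> illegal

Answer: (0,1) (1,1) (1,4) (2,4) (4,0) (4,2) (4,3)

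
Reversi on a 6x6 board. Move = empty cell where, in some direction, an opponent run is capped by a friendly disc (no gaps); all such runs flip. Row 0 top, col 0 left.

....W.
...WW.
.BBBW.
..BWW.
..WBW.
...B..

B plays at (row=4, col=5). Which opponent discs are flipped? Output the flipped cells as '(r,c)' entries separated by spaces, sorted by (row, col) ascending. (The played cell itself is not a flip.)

Answer: (3,4) (4,4)

Derivation:
Dir NW: opp run (3,4) capped by B -> flip
Dir N: first cell '.' (not opp) -> no flip
Dir NE: edge -> no flip
Dir W: opp run (4,4) capped by B -> flip
Dir E: edge -> no flip
Dir SW: first cell '.' (not opp) -> no flip
Dir S: first cell '.' (not opp) -> no flip
Dir SE: edge -> no flip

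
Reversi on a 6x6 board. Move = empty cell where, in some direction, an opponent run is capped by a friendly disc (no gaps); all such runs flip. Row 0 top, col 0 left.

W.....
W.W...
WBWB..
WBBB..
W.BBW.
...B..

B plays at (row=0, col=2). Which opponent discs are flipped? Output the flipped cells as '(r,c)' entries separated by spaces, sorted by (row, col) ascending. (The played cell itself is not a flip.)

Dir NW: edge -> no flip
Dir N: edge -> no flip
Dir NE: edge -> no flip
Dir W: first cell '.' (not opp) -> no flip
Dir E: first cell '.' (not opp) -> no flip
Dir SW: first cell '.' (not opp) -> no flip
Dir S: opp run (1,2) (2,2) capped by B -> flip
Dir SE: first cell '.' (not opp) -> no flip

Answer: (1,2) (2,2)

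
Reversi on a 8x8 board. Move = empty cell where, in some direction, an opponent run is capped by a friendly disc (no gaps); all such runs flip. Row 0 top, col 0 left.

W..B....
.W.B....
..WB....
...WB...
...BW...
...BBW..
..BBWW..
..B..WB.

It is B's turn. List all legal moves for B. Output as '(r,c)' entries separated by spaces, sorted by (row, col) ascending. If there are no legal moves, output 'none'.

(0,1): no bracket -> illegal
(0,2): no bracket -> illegal
(1,0): no bracket -> illegal
(1,2): no bracket -> illegal
(2,0): no bracket -> illegal
(2,1): flips 1 -> legal
(2,4): no bracket -> illegal
(3,1): flips 1 -> legal
(3,2): flips 1 -> legal
(3,5): flips 1 -> legal
(4,2): no bracket -> illegal
(4,5): flips 1 -> legal
(4,6): no bracket -> illegal
(5,6): flips 1 -> legal
(6,6): flips 2 -> legal
(7,3): no bracket -> illegal
(7,4): flips 2 -> legal

Answer: (2,1) (3,1) (3,2) (3,5) (4,5) (5,6) (6,6) (7,4)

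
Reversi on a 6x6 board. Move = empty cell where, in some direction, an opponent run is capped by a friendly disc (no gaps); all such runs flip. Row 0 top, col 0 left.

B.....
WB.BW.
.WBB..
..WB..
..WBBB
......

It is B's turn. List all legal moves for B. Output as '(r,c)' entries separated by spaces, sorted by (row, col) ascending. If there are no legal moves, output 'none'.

(0,1): no bracket -> illegal
(0,3): no bracket -> illegal
(0,4): no bracket -> illegal
(0,5): flips 1 -> legal
(1,2): no bracket -> illegal
(1,5): flips 1 -> legal
(2,0): flips 2 -> legal
(2,4): no bracket -> illegal
(2,5): no bracket -> illegal
(3,0): no bracket -> illegal
(3,1): flips 2 -> legal
(4,1): flips 2 -> legal
(5,1): flips 1 -> legal
(5,2): flips 2 -> legal
(5,3): no bracket -> illegal

Answer: (0,5) (1,5) (2,0) (3,1) (4,1) (5,1) (5,2)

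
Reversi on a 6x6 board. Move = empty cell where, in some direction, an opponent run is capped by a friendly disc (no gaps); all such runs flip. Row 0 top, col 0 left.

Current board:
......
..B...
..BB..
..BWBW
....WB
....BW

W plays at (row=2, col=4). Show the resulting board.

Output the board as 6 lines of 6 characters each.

Place W at (2,4); scan 8 dirs for brackets.
Dir NW: first cell '.' (not opp) -> no flip
Dir N: first cell '.' (not opp) -> no flip
Dir NE: first cell '.' (not opp) -> no flip
Dir W: opp run (2,3) (2,2), next='.' -> no flip
Dir E: first cell '.' (not opp) -> no flip
Dir SW: first cell 'W' (not opp) -> no flip
Dir S: opp run (3,4) capped by W -> flip
Dir SE: first cell 'W' (not opp) -> no flip
All flips: (3,4)

Answer: ......
..B...
..BBW.
..BWWW
....WB
....BW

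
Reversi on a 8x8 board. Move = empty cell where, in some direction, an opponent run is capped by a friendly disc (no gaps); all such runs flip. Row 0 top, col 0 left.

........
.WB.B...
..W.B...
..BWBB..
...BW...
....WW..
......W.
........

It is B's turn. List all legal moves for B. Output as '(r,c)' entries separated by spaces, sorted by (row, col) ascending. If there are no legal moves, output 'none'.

(0,0): no bracket -> illegal
(0,1): no bracket -> illegal
(0,2): no bracket -> illegal
(1,0): flips 1 -> legal
(1,3): no bracket -> illegal
(2,0): no bracket -> illegal
(2,1): no bracket -> illegal
(2,3): flips 1 -> legal
(3,1): no bracket -> illegal
(4,2): flips 1 -> legal
(4,5): flips 1 -> legal
(4,6): no bracket -> illegal
(5,3): flips 1 -> legal
(5,6): no bracket -> illegal
(5,7): no bracket -> illegal
(6,3): no bracket -> illegal
(6,4): flips 2 -> legal
(6,5): flips 1 -> legal
(6,7): no bracket -> illegal
(7,5): no bracket -> illegal
(7,6): no bracket -> illegal
(7,7): no bracket -> illegal

Answer: (1,0) (2,3) (4,2) (4,5) (5,3) (6,4) (6,5)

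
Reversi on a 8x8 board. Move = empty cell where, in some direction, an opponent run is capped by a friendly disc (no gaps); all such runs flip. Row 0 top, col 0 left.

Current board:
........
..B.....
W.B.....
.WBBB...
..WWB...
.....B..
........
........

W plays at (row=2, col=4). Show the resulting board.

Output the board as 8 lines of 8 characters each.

Answer: ........
..B.....
W.B.W...
.WBWB...
..WWB...
.....B..
........
........

Derivation:
Place W at (2,4); scan 8 dirs for brackets.
Dir NW: first cell '.' (not opp) -> no flip
Dir N: first cell '.' (not opp) -> no flip
Dir NE: first cell '.' (not opp) -> no flip
Dir W: first cell '.' (not opp) -> no flip
Dir E: first cell '.' (not opp) -> no flip
Dir SW: opp run (3,3) capped by W -> flip
Dir S: opp run (3,4) (4,4), next='.' -> no flip
Dir SE: first cell '.' (not opp) -> no flip
All flips: (3,3)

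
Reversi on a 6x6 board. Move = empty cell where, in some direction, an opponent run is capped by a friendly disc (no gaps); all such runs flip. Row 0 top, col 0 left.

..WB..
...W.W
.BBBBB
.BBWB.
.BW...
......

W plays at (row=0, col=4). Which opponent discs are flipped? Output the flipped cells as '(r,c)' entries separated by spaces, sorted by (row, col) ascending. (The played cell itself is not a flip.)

Answer: (0,3)

Derivation:
Dir NW: edge -> no flip
Dir N: edge -> no flip
Dir NE: edge -> no flip
Dir W: opp run (0,3) capped by W -> flip
Dir E: first cell '.' (not opp) -> no flip
Dir SW: first cell 'W' (not opp) -> no flip
Dir S: first cell '.' (not opp) -> no flip
Dir SE: first cell 'W' (not opp) -> no flip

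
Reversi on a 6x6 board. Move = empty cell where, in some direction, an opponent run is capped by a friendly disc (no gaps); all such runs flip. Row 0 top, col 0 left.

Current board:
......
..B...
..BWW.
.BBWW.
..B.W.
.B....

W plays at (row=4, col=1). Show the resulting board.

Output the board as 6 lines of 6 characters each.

Place W at (4,1); scan 8 dirs for brackets.
Dir NW: first cell '.' (not opp) -> no flip
Dir N: opp run (3,1), next='.' -> no flip
Dir NE: opp run (3,2) capped by W -> flip
Dir W: first cell '.' (not opp) -> no flip
Dir E: opp run (4,2), next='.' -> no flip
Dir SW: first cell '.' (not opp) -> no flip
Dir S: opp run (5,1), next=edge -> no flip
Dir SE: first cell '.' (not opp) -> no flip
All flips: (3,2)

Answer: ......
..B...
..BWW.
.BWWW.
.WB.W.
.B....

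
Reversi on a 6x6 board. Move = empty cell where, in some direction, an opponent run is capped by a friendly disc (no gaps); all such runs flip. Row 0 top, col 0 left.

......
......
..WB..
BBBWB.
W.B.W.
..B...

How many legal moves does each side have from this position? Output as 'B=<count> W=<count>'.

-- B to move --
(1,1): no bracket -> illegal
(1,2): flips 1 -> legal
(1,3): flips 1 -> legal
(2,1): flips 1 -> legal
(2,4): flips 1 -> legal
(3,5): no bracket -> illegal
(4,1): no bracket -> illegal
(4,3): flips 1 -> legal
(4,5): no bracket -> illegal
(5,0): flips 1 -> legal
(5,1): no bracket -> illegal
(5,3): no bracket -> illegal
(5,4): flips 1 -> legal
(5,5): no bracket -> illegal
B mobility = 7
-- W to move --
(1,2): no bracket -> illegal
(1,3): flips 1 -> legal
(1,4): no bracket -> illegal
(2,0): flips 1 -> legal
(2,1): no bracket -> illegal
(2,4): flips 2 -> legal
(2,5): no bracket -> illegal
(3,5): flips 1 -> legal
(4,1): no bracket -> illegal
(4,3): no bracket -> illegal
(4,5): no bracket -> illegal
(5,1): flips 1 -> legal
(5,3): no bracket -> illegal
W mobility = 5

Answer: B=7 W=5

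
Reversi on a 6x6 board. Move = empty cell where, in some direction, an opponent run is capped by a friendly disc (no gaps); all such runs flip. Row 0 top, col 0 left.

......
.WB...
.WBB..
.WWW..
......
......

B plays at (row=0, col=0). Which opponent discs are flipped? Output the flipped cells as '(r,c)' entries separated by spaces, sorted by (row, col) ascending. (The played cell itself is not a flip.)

Answer: (1,1)

Derivation:
Dir NW: edge -> no flip
Dir N: edge -> no flip
Dir NE: edge -> no flip
Dir W: edge -> no flip
Dir E: first cell '.' (not opp) -> no flip
Dir SW: edge -> no flip
Dir S: first cell '.' (not opp) -> no flip
Dir SE: opp run (1,1) capped by B -> flip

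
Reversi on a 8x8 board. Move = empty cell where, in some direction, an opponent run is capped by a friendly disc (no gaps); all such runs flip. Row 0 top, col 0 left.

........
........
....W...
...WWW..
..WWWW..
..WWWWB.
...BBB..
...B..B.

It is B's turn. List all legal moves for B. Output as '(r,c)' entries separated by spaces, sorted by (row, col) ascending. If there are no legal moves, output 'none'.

(1,3): no bracket -> illegal
(1,4): flips 4 -> legal
(1,5): no bracket -> illegal
(2,2): no bracket -> illegal
(2,3): flips 5 -> legal
(2,5): flips 3 -> legal
(2,6): no bracket -> illegal
(3,1): flips 2 -> legal
(3,2): flips 2 -> legal
(3,6): flips 2 -> legal
(4,1): flips 1 -> legal
(4,6): flips 1 -> legal
(5,1): flips 4 -> legal
(6,1): no bracket -> illegal
(6,2): no bracket -> illegal
(6,6): no bracket -> illegal

Answer: (1,4) (2,3) (2,5) (3,1) (3,2) (3,6) (4,1) (4,6) (5,1)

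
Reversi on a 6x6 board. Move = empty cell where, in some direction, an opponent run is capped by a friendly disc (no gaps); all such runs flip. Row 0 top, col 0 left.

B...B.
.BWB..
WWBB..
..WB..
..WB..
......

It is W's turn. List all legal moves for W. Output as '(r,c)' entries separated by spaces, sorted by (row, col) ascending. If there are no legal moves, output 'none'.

(0,1): flips 1 -> legal
(0,2): flips 1 -> legal
(0,3): no bracket -> illegal
(0,5): no bracket -> illegal
(1,0): flips 1 -> legal
(1,4): flips 2 -> legal
(1,5): no bracket -> illegal
(2,4): flips 3 -> legal
(3,1): no bracket -> illegal
(3,4): flips 2 -> legal
(4,4): flips 1 -> legal
(5,2): no bracket -> illegal
(5,3): no bracket -> illegal
(5,4): flips 1 -> legal

Answer: (0,1) (0,2) (1,0) (1,4) (2,4) (3,4) (4,4) (5,4)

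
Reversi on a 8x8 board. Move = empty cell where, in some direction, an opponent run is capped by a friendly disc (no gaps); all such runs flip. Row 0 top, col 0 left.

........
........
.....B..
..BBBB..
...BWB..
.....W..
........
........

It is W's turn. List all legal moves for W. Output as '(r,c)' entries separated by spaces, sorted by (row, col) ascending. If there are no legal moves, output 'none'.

(1,4): no bracket -> illegal
(1,5): flips 3 -> legal
(1,6): no bracket -> illegal
(2,1): no bracket -> illegal
(2,2): flips 1 -> legal
(2,3): no bracket -> illegal
(2,4): flips 1 -> legal
(2,6): flips 1 -> legal
(3,1): no bracket -> illegal
(3,6): no bracket -> illegal
(4,1): no bracket -> illegal
(4,2): flips 1 -> legal
(4,6): flips 1 -> legal
(5,2): no bracket -> illegal
(5,3): no bracket -> illegal
(5,4): no bracket -> illegal
(5,6): no bracket -> illegal

Answer: (1,5) (2,2) (2,4) (2,6) (4,2) (4,6)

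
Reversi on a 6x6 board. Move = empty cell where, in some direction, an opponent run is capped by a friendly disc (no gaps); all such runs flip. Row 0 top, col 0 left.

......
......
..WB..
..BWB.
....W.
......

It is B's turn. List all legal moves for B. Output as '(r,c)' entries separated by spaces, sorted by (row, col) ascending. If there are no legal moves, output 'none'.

(1,1): no bracket -> illegal
(1,2): flips 1 -> legal
(1,3): no bracket -> illegal
(2,1): flips 1 -> legal
(2,4): no bracket -> illegal
(3,1): no bracket -> illegal
(3,5): no bracket -> illegal
(4,2): no bracket -> illegal
(4,3): flips 1 -> legal
(4,5): no bracket -> illegal
(5,3): no bracket -> illegal
(5,4): flips 1 -> legal
(5,5): no bracket -> illegal

Answer: (1,2) (2,1) (4,3) (5,4)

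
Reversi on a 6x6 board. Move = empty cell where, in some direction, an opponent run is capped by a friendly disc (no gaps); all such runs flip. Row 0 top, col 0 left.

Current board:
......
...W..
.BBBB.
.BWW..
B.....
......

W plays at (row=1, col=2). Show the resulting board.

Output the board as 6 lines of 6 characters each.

Place W at (1,2); scan 8 dirs for brackets.
Dir NW: first cell '.' (not opp) -> no flip
Dir N: first cell '.' (not opp) -> no flip
Dir NE: first cell '.' (not opp) -> no flip
Dir W: first cell '.' (not opp) -> no flip
Dir E: first cell 'W' (not opp) -> no flip
Dir SW: opp run (2,1), next='.' -> no flip
Dir S: opp run (2,2) capped by W -> flip
Dir SE: opp run (2,3), next='.' -> no flip
All flips: (2,2)

Answer: ......
..WW..
.BWBB.
.BWW..
B.....
......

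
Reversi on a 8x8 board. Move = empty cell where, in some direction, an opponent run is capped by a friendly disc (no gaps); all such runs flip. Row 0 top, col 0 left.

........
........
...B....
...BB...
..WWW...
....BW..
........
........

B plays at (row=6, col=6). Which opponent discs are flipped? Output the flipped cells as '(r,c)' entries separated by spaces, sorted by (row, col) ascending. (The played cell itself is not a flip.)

Dir NW: opp run (5,5) (4,4) capped by B -> flip
Dir N: first cell '.' (not opp) -> no flip
Dir NE: first cell '.' (not opp) -> no flip
Dir W: first cell '.' (not opp) -> no flip
Dir E: first cell '.' (not opp) -> no flip
Dir SW: first cell '.' (not opp) -> no flip
Dir S: first cell '.' (not opp) -> no flip
Dir SE: first cell '.' (not opp) -> no flip

Answer: (4,4) (5,5)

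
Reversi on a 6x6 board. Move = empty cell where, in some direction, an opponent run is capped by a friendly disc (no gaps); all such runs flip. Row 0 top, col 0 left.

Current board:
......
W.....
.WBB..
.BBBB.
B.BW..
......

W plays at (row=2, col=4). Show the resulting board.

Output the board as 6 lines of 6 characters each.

Place W at (2,4); scan 8 dirs for brackets.
Dir NW: first cell '.' (not opp) -> no flip
Dir N: first cell '.' (not opp) -> no flip
Dir NE: first cell '.' (not opp) -> no flip
Dir W: opp run (2,3) (2,2) capped by W -> flip
Dir E: first cell '.' (not opp) -> no flip
Dir SW: opp run (3,3) (4,2), next='.' -> no flip
Dir S: opp run (3,4), next='.' -> no flip
Dir SE: first cell '.' (not opp) -> no flip
All flips: (2,2) (2,3)

Answer: ......
W.....
.WWWW.
.BBBB.
B.BW..
......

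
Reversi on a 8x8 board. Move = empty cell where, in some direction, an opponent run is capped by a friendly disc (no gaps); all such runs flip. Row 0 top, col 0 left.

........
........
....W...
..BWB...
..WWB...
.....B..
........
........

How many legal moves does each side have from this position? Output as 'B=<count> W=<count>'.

Answer: B=5 W=8

Derivation:
-- B to move --
(1,3): no bracket -> illegal
(1,4): flips 1 -> legal
(1,5): no bracket -> illegal
(2,2): flips 1 -> legal
(2,3): no bracket -> illegal
(2,5): no bracket -> illegal
(3,1): no bracket -> illegal
(3,5): no bracket -> illegal
(4,1): flips 2 -> legal
(5,1): no bracket -> illegal
(5,2): flips 2 -> legal
(5,3): no bracket -> illegal
(5,4): flips 1 -> legal
B mobility = 5
-- W to move --
(2,1): flips 1 -> legal
(2,2): flips 1 -> legal
(2,3): no bracket -> illegal
(2,5): flips 1 -> legal
(3,1): flips 1 -> legal
(3,5): flips 1 -> legal
(4,1): no bracket -> illegal
(4,5): flips 1 -> legal
(4,6): no bracket -> illegal
(5,3): no bracket -> illegal
(5,4): flips 2 -> legal
(5,6): no bracket -> illegal
(6,4): no bracket -> illegal
(6,5): no bracket -> illegal
(6,6): flips 2 -> legal
W mobility = 8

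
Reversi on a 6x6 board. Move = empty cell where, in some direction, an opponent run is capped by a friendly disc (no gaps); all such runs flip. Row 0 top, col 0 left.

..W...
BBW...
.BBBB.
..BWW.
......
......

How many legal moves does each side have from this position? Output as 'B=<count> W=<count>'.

Answer: B=8 W=8

Derivation:
-- B to move --
(0,1): flips 1 -> legal
(0,3): flips 1 -> legal
(1,3): flips 1 -> legal
(2,5): no bracket -> illegal
(3,5): flips 2 -> legal
(4,2): flips 1 -> legal
(4,3): flips 1 -> legal
(4,4): flips 2 -> legal
(4,5): flips 1 -> legal
B mobility = 8
-- W to move --
(0,0): flips 2 -> legal
(0,1): no bracket -> illegal
(1,3): flips 1 -> legal
(1,4): flips 1 -> legal
(1,5): flips 1 -> legal
(2,0): flips 1 -> legal
(2,5): no bracket -> illegal
(3,0): flips 1 -> legal
(3,1): flips 1 -> legal
(3,5): no bracket -> illegal
(4,1): no bracket -> illegal
(4,2): flips 2 -> legal
(4,3): no bracket -> illegal
W mobility = 8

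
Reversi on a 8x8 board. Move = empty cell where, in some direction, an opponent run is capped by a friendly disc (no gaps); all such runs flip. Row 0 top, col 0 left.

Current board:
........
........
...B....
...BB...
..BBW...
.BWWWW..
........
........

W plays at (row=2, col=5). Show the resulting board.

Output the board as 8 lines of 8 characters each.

Answer: ........
........
...B.W..
...BW...
..BWW...
.BWWWW..
........
........

Derivation:
Place W at (2,5); scan 8 dirs for brackets.
Dir NW: first cell '.' (not opp) -> no flip
Dir N: first cell '.' (not opp) -> no flip
Dir NE: first cell '.' (not opp) -> no flip
Dir W: first cell '.' (not opp) -> no flip
Dir E: first cell '.' (not opp) -> no flip
Dir SW: opp run (3,4) (4,3) capped by W -> flip
Dir S: first cell '.' (not opp) -> no flip
Dir SE: first cell '.' (not opp) -> no flip
All flips: (3,4) (4,3)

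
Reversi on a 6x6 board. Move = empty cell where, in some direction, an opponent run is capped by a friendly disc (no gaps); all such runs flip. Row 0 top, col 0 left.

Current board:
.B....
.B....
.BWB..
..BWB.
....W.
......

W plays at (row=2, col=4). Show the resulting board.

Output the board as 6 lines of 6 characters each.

Place W at (2,4); scan 8 dirs for brackets.
Dir NW: first cell '.' (not opp) -> no flip
Dir N: first cell '.' (not opp) -> no flip
Dir NE: first cell '.' (not opp) -> no flip
Dir W: opp run (2,3) capped by W -> flip
Dir E: first cell '.' (not opp) -> no flip
Dir SW: first cell 'W' (not opp) -> no flip
Dir S: opp run (3,4) capped by W -> flip
Dir SE: first cell '.' (not opp) -> no flip
All flips: (2,3) (3,4)

Answer: .B....
.B....
.BWWW.
..BWW.
....W.
......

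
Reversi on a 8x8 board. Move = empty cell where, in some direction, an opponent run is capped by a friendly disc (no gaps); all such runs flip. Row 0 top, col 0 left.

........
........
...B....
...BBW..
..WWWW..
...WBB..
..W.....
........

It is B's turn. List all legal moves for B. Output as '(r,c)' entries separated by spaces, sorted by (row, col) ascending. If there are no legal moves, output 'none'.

(2,4): no bracket -> illegal
(2,5): flips 2 -> legal
(2,6): no bracket -> illegal
(3,1): no bracket -> illegal
(3,2): flips 1 -> legal
(3,6): flips 2 -> legal
(4,1): no bracket -> illegal
(4,6): no bracket -> illegal
(5,1): flips 1 -> legal
(5,2): flips 2 -> legal
(5,6): flips 1 -> legal
(6,1): no bracket -> illegal
(6,3): flips 2 -> legal
(6,4): no bracket -> illegal
(7,1): no bracket -> illegal
(7,2): no bracket -> illegal
(7,3): no bracket -> illegal

Answer: (2,5) (3,2) (3,6) (5,1) (5,2) (5,6) (6,3)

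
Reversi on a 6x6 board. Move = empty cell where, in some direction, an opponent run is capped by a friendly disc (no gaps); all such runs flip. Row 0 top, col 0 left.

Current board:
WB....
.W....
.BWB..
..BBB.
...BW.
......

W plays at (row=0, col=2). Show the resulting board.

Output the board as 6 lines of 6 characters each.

Answer: WWW...
.W....
.BWB..
..BBB.
...BW.
......

Derivation:
Place W at (0,2); scan 8 dirs for brackets.
Dir NW: edge -> no flip
Dir N: edge -> no flip
Dir NE: edge -> no flip
Dir W: opp run (0,1) capped by W -> flip
Dir E: first cell '.' (not opp) -> no flip
Dir SW: first cell 'W' (not opp) -> no flip
Dir S: first cell '.' (not opp) -> no flip
Dir SE: first cell '.' (not opp) -> no flip
All flips: (0,1)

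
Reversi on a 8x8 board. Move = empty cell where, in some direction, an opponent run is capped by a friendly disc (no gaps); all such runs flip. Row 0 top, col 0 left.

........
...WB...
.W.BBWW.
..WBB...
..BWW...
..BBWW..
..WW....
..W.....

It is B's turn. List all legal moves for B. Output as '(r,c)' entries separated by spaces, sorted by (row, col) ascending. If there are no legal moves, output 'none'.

Answer: (0,2) (0,3) (1,2) (1,6) (2,2) (2,7) (3,1) (3,5) (3,6) (4,1) (4,5) (5,6) (6,4) (6,6) (7,1) (7,3) (7,4)

Derivation:
(0,2): flips 1 -> legal
(0,3): flips 1 -> legal
(0,4): no bracket -> illegal
(1,0): no bracket -> illegal
(1,1): no bracket -> illegal
(1,2): flips 1 -> legal
(1,5): no bracket -> illegal
(1,6): flips 1 -> legal
(1,7): no bracket -> illegal
(2,0): no bracket -> illegal
(2,2): flips 1 -> legal
(2,7): flips 2 -> legal
(3,0): no bracket -> illegal
(3,1): flips 1 -> legal
(3,5): flips 1 -> legal
(3,6): flips 1 -> legal
(3,7): no bracket -> illegal
(4,1): flips 1 -> legal
(4,5): flips 2 -> legal
(4,6): no bracket -> illegal
(5,1): no bracket -> illegal
(5,6): flips 2 -> legal
(6,1): no bracket -> illegal
(6,4): flips 2 -> legal
(6,5): no bracket -> illegal
(6,6): flips 2 -> legal
(7,1): flips 1 -> legal
(7,3): flips 1 -> legal
(7,4): flips 1 -> legal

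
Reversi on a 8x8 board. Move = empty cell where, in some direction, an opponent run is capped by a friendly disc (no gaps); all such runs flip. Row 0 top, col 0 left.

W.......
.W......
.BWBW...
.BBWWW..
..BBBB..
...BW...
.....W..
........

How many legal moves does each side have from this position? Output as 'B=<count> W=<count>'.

-- B to move --
(0,1): flips 1 -> legal
(0,2): no bracket -> illegal
(1,0): no bracket -> illegal
(1,2): flips 1 -> legal
(1,3): flips 1 -> legal
(1,4): flips 2 -> legal
(1,5): flips 2 -> legal
(2,0): no bracket -> illegal
(2,5): flips 3 -> legal
(2,6): flips 1 -> legal
(3,6): flips 3 -> legal
(4,6): no bracket -> illegal
(5,5): flips 1 -> legal
(5,6): no bracket -> illegal
(6,3): flips 1 -> legal
(6,4): flips 1 -> legal
(6,6): no bracket -> illegal
(7,4): no bracket -> illegal
(7,5): no bracket -> illegal
(7,6): flips 2 -> legal
B mobility = 12
-- W to move --
(1,0): flips 3 -> legal
(1,2): flips 1 -> legal
(1,3): flips 1 -> legal
(1,4): no bracket -> illegal
(2,0): flips 1 -> legal
(3,0): flips 2 -> legal
(3,6): flips 1 -> legal
(4,0): flips 1 -> legal
(4,1): flips 2 -> legal
(4,6): no bracket -> illegal
(5,1): flips 1 -> legal
(5,2): flips 4 -> legal
(5,5): flips 2 -> legal
(5,6): flips 1 -> legal
(6,2): flips 2 -> legal
(6,3): flips 2 -> legal
(6,4): no bracket -> illegal
W mobility = 14

Answer: B=12 W=14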